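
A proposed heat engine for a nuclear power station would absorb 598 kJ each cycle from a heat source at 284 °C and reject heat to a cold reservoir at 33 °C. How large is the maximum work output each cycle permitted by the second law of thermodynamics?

T_H = 284 °C → 284 + 273.15 = 557.15 K.
T_C = 33 °C → 33 + 273.15 = 306.15 K.
By the Carnot theorem, η_max = 1 − T_C/T_H = 1 − 306.15/557.15 = 0.4505.
W_max = η_max · Q_H = 0.4505 × 598 = 269 kJ.

W_max ≈ 269 kJ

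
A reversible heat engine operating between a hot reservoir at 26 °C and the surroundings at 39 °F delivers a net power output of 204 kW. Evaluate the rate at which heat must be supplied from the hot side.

Q̇_H ≈ 2760 kW

T_H = 26 °C → 26 + 273.15 = 299.15 K.
T_C = 39 °F → (39 − 32) × 5/9 = 3.89 °C = 277.04 K.
The Carnot efficiency is η = 1 − T_C/T_H = 1 − 277.04/299.15 = 0.0739.
Q_H = W/η = 204/0.0739 = 2760 kW.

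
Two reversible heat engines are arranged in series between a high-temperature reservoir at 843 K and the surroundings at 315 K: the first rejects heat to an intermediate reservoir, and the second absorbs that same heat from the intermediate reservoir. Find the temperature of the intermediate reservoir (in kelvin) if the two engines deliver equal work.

T_m ≈ 579.0 K

For reversible stages Q_m = Q_H·(T_m/T_H). Setting W₁ = Q_H(1 − T_m/T_H) equal to W₂ = Q_m(1 − T_C/T_m) = Q_H·(T_m − T_C)/T_H gives T_H − T_m = T_m − T_C, so T_m = (T_H + T_C)/2 = (843.00 + 315.00)/2 = 579.0 K.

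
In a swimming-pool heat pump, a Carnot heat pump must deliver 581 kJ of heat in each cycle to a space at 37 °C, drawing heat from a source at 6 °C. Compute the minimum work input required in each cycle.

T_H = 37 °C → 37 + 273.15 = 310.15 K.
T_C = 6 °C → 6 + 273.15 = 279.15 K.
For a reversible heat pump, COP_HP = T_H/(T_H − T_C) = 310.15/31.00 = 10.0048.
W = Q_H/COP_HP = 581/10.0048 = 58.1 kJ.

W_in ≈ 58.1 kJ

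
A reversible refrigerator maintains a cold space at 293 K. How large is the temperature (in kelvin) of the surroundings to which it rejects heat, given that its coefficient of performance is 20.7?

COP_R = T_C/(T_H − T_C) ⇒ T_H = T_C·(1 + 1/COP_R) = 293.00 × (1 + 1/20.7) = 307 K.

T_H ≈ 307 K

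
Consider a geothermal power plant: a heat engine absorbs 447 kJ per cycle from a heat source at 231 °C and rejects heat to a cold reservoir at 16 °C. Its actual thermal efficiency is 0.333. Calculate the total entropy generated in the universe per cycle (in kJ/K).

ΔS_univ ≈ 0.144 kJ/K

T_H = 231 °C → 231 + 273.15 = 504.15 K.
T_C = 16 °C → 16 + 273.15 = 289.15 K.
W = η·Q_H = 0.333 × 447 = 148.9 kJ, so Q_C = Q_H − W = 298.1 kJ.
Reservoir entropy changes: ΔS_H = −Q_H/T_H = −447/504.15 = -0.8866 kJ/K and ΔS_C = +Q_C/T_C = 298.1/289.15 = 1.031 kJ/K.
ΔS_univ = −Q_H/T_H + Q_C/T_C = 0.144 kJ/K (> 0, since η = 0.333 < η_Carnot = 0.426).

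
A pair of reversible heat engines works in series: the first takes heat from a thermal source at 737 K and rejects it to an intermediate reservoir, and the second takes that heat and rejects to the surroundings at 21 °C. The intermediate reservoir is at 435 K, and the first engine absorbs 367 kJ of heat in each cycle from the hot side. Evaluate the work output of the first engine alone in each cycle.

W₁ ≈ 150.4 kJ

T_C = 21 °C → 21 + 273.15 = 294.15 K.
First-stage efficiency η₁ = 1 − T_m/T_H = 1 − 435.00/737.00 = 0.4098.
W₁ = η₁·Q_H = 0.4098 × 367 = 150.4 kJ.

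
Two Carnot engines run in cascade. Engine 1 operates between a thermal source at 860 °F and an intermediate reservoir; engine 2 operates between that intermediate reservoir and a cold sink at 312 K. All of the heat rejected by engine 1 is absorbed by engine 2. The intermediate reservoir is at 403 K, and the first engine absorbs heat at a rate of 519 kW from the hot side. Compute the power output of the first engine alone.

Ẇ₁ ≈ 234 kW

T_H = 860 °F → (860 − 32) × 5/9 = 460.00 °C = 733.15 K.
First-stage efficiency η₁ = 1 − T_m/T_H = 1 − 403.00/733.15 = 0.4503.
W₁ = η₁·Q_H = 0.4503 × 519 = 234 kW.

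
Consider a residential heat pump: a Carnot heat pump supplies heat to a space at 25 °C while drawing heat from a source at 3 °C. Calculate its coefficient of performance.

COP_HP ≈ 13.6

T_H = 25 °C → 25 + 273.15 = 298.15 K.
T_C = 3 °C → 3 + 273.15 = 276.15 K.
The Carnot heat-pump COP is COP_HP = T_H/(T_H − T_C) = 298.15/(298.15 − 276.15) = 13.6.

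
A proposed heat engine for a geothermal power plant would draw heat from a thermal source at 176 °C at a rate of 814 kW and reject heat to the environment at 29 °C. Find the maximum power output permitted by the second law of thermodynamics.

Ẇ_max ≈ 266.4 kW

T_H = 176 °C → 176 + 273.15 = 449.15 K.
T_C = 29 °C → 29 + 273.15 = 302.15 K.
The upper bound on efficiency is η_max = 1 − T_C/T_H = 1 − 302.15/449.15 = 0.3273.
W_max = η_max · Q_H = 0.3273 × 814 = 266.4 kW.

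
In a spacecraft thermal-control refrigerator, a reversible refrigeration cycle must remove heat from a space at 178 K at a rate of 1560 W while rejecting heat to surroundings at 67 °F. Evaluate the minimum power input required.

Ẇ_in ≈ 1000 W

T_H = 67 °F → (67 − 32) × 5/9 = 19.44 °C = 292.59 K.
The reversible coefficient of performance is COP_R = T_C/(T_H − T_C) = 178.00/114.59 = 1.5533.
W = Q_C/COP_R = 1560/1.5533 = 1000 W.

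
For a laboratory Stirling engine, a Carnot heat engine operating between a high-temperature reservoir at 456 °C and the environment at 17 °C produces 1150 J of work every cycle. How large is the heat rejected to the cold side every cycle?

Q_C ≈ 760 J

T_H = 456 °C → 456 + 273.15 = 729.15 K.
T_C = 17 °C → 17 + 273.15 = 290.15 K.
For a reversible engine, η = 1 − T_C/T_H = 1 − 290.15/729.15 = 0.6021.
Since Q_C/Q_H = T_C/T_H and Q_H = W/η, Q_C = W·T_C/(T_H − T_C) = 1150 × 290.15/439.00 = 760 J.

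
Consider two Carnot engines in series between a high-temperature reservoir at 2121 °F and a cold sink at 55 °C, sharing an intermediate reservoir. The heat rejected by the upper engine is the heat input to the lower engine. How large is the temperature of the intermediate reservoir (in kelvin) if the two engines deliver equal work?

T_m ≈ 881 K

T_H = 2121 °F → (2121 − 32) × 5/9 = 1160.56 °C = 1433.71 K.
T_C = 55 °C → 55 + 273.15 = 328.15 K.
For reversible stages Q_m = Q_H·(T_m/T_H). Setting W₁ = Q_H(1 − T_m/T_H) equal to W₂ = Q_m(1 − T_C/T_m) = Q_H·(T_m − T_C)/T_H gives T_H − T_m = T_m − T_C, so T_m = (T_H + T_C)/2 = (1433.71 + 328.15)/2 = 881 K.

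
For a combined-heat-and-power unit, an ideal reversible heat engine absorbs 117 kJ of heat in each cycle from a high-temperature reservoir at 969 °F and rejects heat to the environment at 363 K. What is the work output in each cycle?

W ≈ 63.49 kJ

T_H = 969 °F → (969 − 32) × 5/9 = 520.56 °C = 793.71 K.
For a reversible engine, η = 1 − T_C/T_H = 1 − 363.00/793.71 = 0.5427.
W = η·Q_H = 0.5427 × 117 = 63.49 kJ.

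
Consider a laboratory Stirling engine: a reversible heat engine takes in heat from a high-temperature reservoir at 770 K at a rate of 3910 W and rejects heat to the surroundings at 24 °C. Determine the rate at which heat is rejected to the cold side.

T_C = 24 °C → 24 + 273.15 = 297.15 K.
The Carnot efficiency is η = 1 − T_C/T_H = 1 − 297.15/770.00 = 0.6141.
For a reversible cycle Q_C/Q_H = T_C/T_H, so Q_C = 3910 × 297.15/770.00 = 1509 W.

Q̇_C ≈ 1509 W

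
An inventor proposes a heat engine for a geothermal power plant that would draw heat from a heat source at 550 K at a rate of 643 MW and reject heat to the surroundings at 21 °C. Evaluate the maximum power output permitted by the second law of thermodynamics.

T_C = 21 °C → 21 + 273.15 = 294.15 K.
The second-law ceiling is the Carnot efficiency, η_max = 1 − T_C/T_H = 1 − 294.15/550.00 = 0.4652.
W_max = η_max · Q_H = 0.4652 × 643 = 299 MW.

Ẇ_max ≈ 299 MW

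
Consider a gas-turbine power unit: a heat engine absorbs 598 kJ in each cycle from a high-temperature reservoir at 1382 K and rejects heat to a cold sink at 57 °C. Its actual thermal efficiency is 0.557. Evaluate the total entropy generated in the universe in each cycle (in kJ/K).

T_C = 57 °C → 57 + 273.15 = 330.15 K.
W = η·Q_H = 0.557 × 598 = 333.1 kJ, so Q_C = Q_H − W = 264.9 kJ.
Reservoir entropy changes: ΔS_H = −Q_H/T_H = −598/1382.00 = -0.4327 kJ/K and ΔS_C = +Q_C/T_C = 264.9/330.15 = 0.8024 kJ/K.
ΔS_univ = −Q_H/T_H + Q_C/T_C = 0.370 kJ/K (> 0, since η = 0.557 < η_Carnot = 0.761).

ΔS_univ ≈ 0.370 kJ/K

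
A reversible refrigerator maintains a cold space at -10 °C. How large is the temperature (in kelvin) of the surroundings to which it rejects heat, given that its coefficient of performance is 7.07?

T_H ≈ 300 K

T_C = -10 °C → -10 + 273.15 = 263.15 K.
COP_R = T_C/(T_H − T_C) ⇒ T_H = T_C·(1 + 1/COP_R) = 263.15 × (1 + 1/7.07) = 300 K.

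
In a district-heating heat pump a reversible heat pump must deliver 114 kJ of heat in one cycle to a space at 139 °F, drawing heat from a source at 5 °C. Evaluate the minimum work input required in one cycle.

W_in ≈ 18.7 kJ

T_H = 139 °F → (139 − 32) × 5/9 = 59.44 °C = 332.59 K.
T_C = 5 °C → 5 + 273.15 = 278.15 K.
The Carnot heat-pump COP is COP_HP = T_H/(T_H − T_C) = 332.59/54.44 = 6.1089.
W = Q_H/COP_HP = 114/6.1089 = 18.7 kJ.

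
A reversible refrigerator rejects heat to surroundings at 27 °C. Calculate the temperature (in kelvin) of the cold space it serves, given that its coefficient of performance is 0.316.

T_C ≈ 72.1 K

T_H = 27 °C → 27 + 273.15 = 300.15 K.
COP_R = T_C/(T_H − T_C) ⇒ T_C = T_H·COP_R/(1 + COP_R) = 300.15 × 0.316/(1 + 0.316) = 72.1 K.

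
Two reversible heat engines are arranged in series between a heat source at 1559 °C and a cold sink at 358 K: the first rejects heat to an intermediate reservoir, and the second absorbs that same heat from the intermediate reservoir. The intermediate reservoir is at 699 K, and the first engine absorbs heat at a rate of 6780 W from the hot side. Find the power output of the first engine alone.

T_H = 1559 °C → 1559 + 273.15 = 1832.15 K.
First-stage efficiency η₁ = 1 − T_m/T_H = 1 − 699.00/1832.15 = 0.6185.
W₁ = η₁·Q_H = 0.6185 × 6780 = 4193 W.

Ẇ₁ ≈ 4193 W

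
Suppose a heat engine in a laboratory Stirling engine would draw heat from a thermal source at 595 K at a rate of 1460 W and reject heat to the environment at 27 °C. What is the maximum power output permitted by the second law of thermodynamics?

Ẇ_max ≈ 723 W

T_C = 27 °C → 27 + 273.15 = 300.15 K.
The upper bound on efficiency is η_max = 1 − T_C/T_H = 1 − 300.15/595.00 = 0.4955.
W_max = η_max · Q_H = 0.4955 × 1460 = 723 W.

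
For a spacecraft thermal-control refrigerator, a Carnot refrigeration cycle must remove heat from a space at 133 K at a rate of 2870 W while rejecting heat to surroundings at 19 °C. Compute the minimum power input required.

T_H = 19 °C → 19 + 273.15 = 292.15 K.
Carnot COP: COP_R = T_C/(T_H − T_C) = 133.00/159.15 = 0.8357.
W = Q_C/COP_R = 2870/0.8357 = 3430 W.

Ẇ_in ≈ 3430 W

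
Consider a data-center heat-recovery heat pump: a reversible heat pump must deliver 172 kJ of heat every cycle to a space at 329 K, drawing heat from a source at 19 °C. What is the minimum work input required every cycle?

W_in ≈ 19.3 kJ

T_C = 19 °C → 19 + 273.15 = 292.15 K.
The Carnot heat-pump COP is COP_HP = T_H/(T_H − T_C) = 329.00/36.85 = 8.9281.
W = Q_H/COP_HP = 172/8.9281 = 19.3 kJ.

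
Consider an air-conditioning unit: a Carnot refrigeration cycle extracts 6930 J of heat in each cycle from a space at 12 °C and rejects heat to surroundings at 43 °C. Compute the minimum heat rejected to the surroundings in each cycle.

Q_H ≈ 7680 J

T_H = 43 °C → 43 + 273.15 = 316.15 K.
T_C = 12 °C → 12 + 273.15 = 285.15 K.
For a reversible cycle Q_H/Q_C = T_H/T_C, so Q_H = Q_C·T_H/T_C = 6930 × 316.15/285.15 = 7680 J.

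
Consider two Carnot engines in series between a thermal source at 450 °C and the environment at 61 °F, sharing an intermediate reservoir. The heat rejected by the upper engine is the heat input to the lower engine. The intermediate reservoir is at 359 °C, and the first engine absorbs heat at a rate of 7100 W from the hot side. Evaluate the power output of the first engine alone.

T_H = 450 °C → 450 + 273.15 = 723.15 K.
T_C = 61 °F → (61 − 32) × 5/9 = 16.11 °C = 289.26 K.
T_m = 359 °C → 359 + 273.15 = 632.15 K.
First-stage efficiency η₁ = 1 − T_m/T_H = 1 − 632.15/723.15 = 0.1258.
W₁ = η₁·Q_H = 0.1258 × 7100 = 893 W.

Ẇ₁ ≈ 893 W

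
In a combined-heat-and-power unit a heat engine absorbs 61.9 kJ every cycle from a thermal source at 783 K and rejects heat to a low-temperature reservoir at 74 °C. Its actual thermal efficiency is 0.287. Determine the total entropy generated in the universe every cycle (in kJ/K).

ΔS_univ ≈ 0.0481 kJ/K

T_C = 74 °C → 74 + 273.15 = 347.15 K.
W = η·Q_H = 0.287 × 61.9 = 17.77 kJ, so Q_C = Q_H − W = 44.13 kJ.
The hot reservoir loses entropy Q_H/T_H = 61.9/783.00 = 0.07905 kJ/K; the cold reservoir gains Q_C/T_C = 44.13/347.15 = 0.1271 kJ/K.
ΔS_univ = −Q_H/T_H + Q_C/T_C = 0.0481 kJ/K (> 0, since η = 0.287 < η_Carnot = 0.557).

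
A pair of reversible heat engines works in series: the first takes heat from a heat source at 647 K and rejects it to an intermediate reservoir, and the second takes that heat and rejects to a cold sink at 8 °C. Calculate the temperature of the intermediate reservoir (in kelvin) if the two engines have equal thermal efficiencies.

T_C = 8 °C → 8 + 273.15 = 281.15 K.
Equal efficiencies require 1 − T_m/T_H = 1 − T_C/T_m, i.e. T_m/T_H = T_C/T_m, so T_m = √(T_H·T_C) = √(647.00 × 281.15) = 426.5 K.

T_m ≈ 426.5 K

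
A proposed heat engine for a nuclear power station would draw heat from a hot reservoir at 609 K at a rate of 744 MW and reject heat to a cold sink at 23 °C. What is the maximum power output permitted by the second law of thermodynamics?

Ẇ_max ≈ 382 MW

T_C = 23 °C → 23 + 273.15 = 296.15 K.
The upper bound on efficiency is η_max = 1 − T_C/T_H = 1 − 296.15/609.00 = 0.5137.
W_max = η_max · Q_H = 0.5137 × 744 = 382 MW.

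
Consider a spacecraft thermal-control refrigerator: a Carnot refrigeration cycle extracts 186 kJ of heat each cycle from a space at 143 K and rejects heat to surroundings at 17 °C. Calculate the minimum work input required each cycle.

W_in ≈ 191 kJ

T_H = 17 °C → 17 + 273.15 = 290.15 K.
For a reversible refrigerator, COP_R = T_C/(T_H − T_C) = 143.00/147.15 = 0.9718.
W = Q_C/COP_R = 186/0.9718 = 191 kJ.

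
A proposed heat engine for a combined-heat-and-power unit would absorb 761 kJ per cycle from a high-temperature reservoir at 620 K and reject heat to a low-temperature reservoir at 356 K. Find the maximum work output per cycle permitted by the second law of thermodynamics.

W_max ≈ 324 kJ

The upper bound on efficiency is η_max = 1 − T_C/T_H = 1 − 356.00/620.00 = 0.4258.
W_max = η_max · Q_H = 0.4258 × 761 = 324 kJ.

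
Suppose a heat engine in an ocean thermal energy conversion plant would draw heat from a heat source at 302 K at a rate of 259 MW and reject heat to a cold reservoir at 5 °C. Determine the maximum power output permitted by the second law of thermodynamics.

T_C = 5 °C → 5 + 273.15 = 278.15 K.
By the Carnot theorem, η_max = 1 − T_C/T_H = 1 − 278.15/302.00 = 0.0790.
W_max = η_max · Q_H = 0.0790 × 259 = 20.45 MW.

Ẇ_max ≈ 20.45 MW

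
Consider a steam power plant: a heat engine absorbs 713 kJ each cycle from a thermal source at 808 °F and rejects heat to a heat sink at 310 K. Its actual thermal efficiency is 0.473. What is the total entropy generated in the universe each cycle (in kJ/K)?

ΔS_univ ≈ 0.1997 kJ/K

T_H = 808 °F → (808 − 32) × 5/9 = 431.11 °C = 704.26 K.
W = η·Q_H = 0.473 × 713 = 337.2 kJ, so Q_C = Q_H − W = 375.8 kJ.
Reservoir entropy changes: ΔS_H = −Q_H/T_H = −713/704.26 = -1.012 kJ/K and ΔS_C = +Q_C/T_C = 375.8/310.00 = 1.212 kJ/K.
ΔS_univ = −Q_H/T_H + Q_C/T_C = 0.1997 kJ/K (> 0, since η = 0.473 < η_Carnot = 0.560).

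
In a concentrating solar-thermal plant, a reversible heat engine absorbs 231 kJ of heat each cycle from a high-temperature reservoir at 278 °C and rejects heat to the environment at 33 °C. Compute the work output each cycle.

T_H = 278 °C → 278 + 273.15 = 551.15 K.
T_C = 33 °C → 33 + 273.15 = 306.15 K.
The Carnot efficiency is η = 1 − T_C/T_H = 1 − 306.15/551.15 = 0.4445.
W = η·Q_H = 0.4445 × 231 = 103 kJ.

W ≈ 103 kJ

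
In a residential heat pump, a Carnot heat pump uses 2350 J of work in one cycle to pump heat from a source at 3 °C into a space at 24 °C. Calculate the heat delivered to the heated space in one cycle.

T_H = 24 °C → 24 + 273.15 = 297.15 K.
T_C = 3 °C → 3 + 273.15 = 276.15 K.
The Carnot heat-pump COP is COP_HP = T_H/(T_H − T_C) = 297.15/21.00 = 14.1500.
Q_H = COP_HP · W = 14.1500 × 2350 = 33250 J.

Q_H ≈ 33250 J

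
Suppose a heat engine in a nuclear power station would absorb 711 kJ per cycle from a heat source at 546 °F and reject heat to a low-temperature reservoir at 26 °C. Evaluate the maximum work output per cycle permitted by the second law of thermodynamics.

W_max ≈ 330 kJ

T_H = 546 °F → (546 − 32) × 5/9 = 285.56 °C = 558.71 K.
T_C = 26 °C → 26 + 273.15 = 299.15 K.
No engine can exceed the Carnot limit: η_max = 1 − T_C/T_H = 1 − 299.15/558.71 = 0.4646.
W_max = η_max · Q_H = 0.4646 × 711 = 330 kJ.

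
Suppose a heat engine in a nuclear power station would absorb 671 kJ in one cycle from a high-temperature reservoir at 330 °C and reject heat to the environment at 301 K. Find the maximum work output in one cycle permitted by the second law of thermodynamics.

T_H = 330 °C → 330 + 273.15 = 603.15 K.
No engine can exceed the Carnot limit: η_max = 1 − T_C/T_H = 1 − 301.00/603.15 = 0.5010.
W_max = η_max · Q_H = 0.5010 × 671 = 336 kJ.

W_max ≈ 336 kJ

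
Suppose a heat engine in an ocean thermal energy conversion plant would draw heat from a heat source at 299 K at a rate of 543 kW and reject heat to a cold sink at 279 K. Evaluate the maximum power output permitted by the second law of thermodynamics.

The upper bound on efficiency is η_max = 1 − T_C/T_H = 1 − 279.00/299.00 = 0.0669.
W_max = η_max · Q_H = 0.0669 × 543 = 36.3 kW.

Ẇ_max ≈ 36.3 kW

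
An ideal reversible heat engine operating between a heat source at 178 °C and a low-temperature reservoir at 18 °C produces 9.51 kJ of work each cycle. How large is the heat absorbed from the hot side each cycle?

Q_H ≈ 26.82 kJ

T_H = 178 °C → 178 + 273.15 = 451.15 K.
T_C = 18 °C → 18 + 273.15 = 291.15 K.
For a reversible engine, η = 1 − T_C/T_H = 1 − 291.15/451.15 = 0.3546.
Q_H = W/η = 9.51/0.3546 = 26.82 kJ.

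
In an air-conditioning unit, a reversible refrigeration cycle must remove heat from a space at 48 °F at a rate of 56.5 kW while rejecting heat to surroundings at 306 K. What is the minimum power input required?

T_C = 48 °F → (48 − 32) × 5/9 = 8.89 °C = 282.04 K.
Carnot COP: COP_R = T_C/(T_H − T_C) = 282.04/23.96 = 11.7707.
W = Q_C/COP_R = 56.5/11.7707 = 4.800 kW.

Ẇ_in ≈ 4.800 kW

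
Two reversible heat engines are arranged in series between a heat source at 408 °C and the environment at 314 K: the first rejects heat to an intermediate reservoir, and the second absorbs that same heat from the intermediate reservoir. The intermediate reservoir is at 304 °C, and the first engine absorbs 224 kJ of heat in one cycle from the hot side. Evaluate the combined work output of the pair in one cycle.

T_H = 408 °C → 408 + 273.15 = 681.15 K.
Two reversible stages in series are equivalent to a single Carnot engine between T_H and T_C, so η_total = 1 − T_C/T_H = 1 − 314.00/681.15 = 0.5390.
W_total = η_total · Q_H = 0.5390 × 224 = 120.7 kJ.

W_total ≈ 120.7 kJ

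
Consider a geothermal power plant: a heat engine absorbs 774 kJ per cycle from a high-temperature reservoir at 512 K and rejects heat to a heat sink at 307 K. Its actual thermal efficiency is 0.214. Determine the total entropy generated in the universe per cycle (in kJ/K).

W = η·Q_H = 0.214 × 774 = 165.6 kJ, so Q_C = Q_H − W = 608.4 kJ.
Entropy balance on the reservoirs: −Q_H/T_H = -1.512 kJ/K, +Q_C/T_C = 1.982 kJ/K.
ΔS_univ = −Q_H/T_H + Q_C/T_C = 0.470 kJ/K (> 0, since η = 0.214 < η_Carnot = 0.400).

ΔS_univ ≈ 0.470 kJ/K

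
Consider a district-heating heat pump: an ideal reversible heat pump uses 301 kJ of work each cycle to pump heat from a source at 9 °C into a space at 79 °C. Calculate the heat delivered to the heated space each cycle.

T_H = 79 °C → 79 + 273.15 = 352.15 K.
T_C = 9 °C → 9 + 273.15 = 282.15 K.
COP_HP = T_H/(T_H − T_C) = 352.15/70.00 = 5.0307.
Q_H = COP_HP · W = 5.0307 × 301 = 1514 kJ.

Q_H ≈ 1514 kJ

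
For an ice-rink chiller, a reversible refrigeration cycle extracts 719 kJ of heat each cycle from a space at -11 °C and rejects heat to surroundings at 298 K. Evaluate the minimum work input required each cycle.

W_in ≈ 98.3 kJ

T_C = -11 °C → -11 + 273.15 = 262.15 K.
COP_R = T_C/(T_H − T_C) = 262.15/35.85 = 7.3124.
W = Q_C/COP_R = 719/7.3124 = 98.3 kJ.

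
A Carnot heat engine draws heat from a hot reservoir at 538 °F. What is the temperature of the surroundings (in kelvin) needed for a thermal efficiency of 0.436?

T_H = 538 °F → (538 − 32) × 5/9 = 281.11 °C = 554.26 K.
From η = 1 − T_C/T_H, T_C = T_H·(1 − η) = 554.26 × (1 − 0.436) = 313 K.

T_C ≈ 313 K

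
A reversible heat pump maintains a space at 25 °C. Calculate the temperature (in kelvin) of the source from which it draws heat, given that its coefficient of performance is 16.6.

T_H = 25 °C → 25 + 273.15 = 298.15 K.
COP_HP = T_H/(T_H − T_C) ⇒ T_C = T_H·(COP_HP − 1)/COP_HP = 298.15 × (16.6 − 1)/16.6 = 280.2 K.

T_C ≈ 280.2 K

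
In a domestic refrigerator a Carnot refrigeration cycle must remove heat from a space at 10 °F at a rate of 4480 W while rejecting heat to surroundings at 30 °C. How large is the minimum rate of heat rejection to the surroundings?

Q̇_H ≈ 5200 W

T_H = 30 °C → 30 + 273.15 = 303.15 K.
T_C = 10 °F → (10 − 32) × 5/9 = -12.22 °C = 260.93 K.
For a reversible cycle Q_H/Q_C = T_H/T_C, so Q_H = Q_C·T_H/T_C = 4480 × 303.15/260.93 = 5200 W.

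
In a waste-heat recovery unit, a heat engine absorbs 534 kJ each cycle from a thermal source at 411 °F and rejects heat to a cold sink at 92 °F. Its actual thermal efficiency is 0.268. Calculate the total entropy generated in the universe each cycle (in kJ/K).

T_H = 411 °F → (411 − 32) × 5/9 = 210.56 °C = 483.71 K.
T_C = 92 °F → (92 − 32) × 5/9 = 33.33 °C = 306.48 K.
W = η·Q_H = 0.268 × 534 = 143.1 kJ, so Q_C = Q_H − W = 390.9 kJ.
Entropy balance on the reservoirs: −Q_H/T_H = -1.104 kJ/K, +Q_C/T_C = 1.275 kJ/K.
ΔS_univ = −Q_H/T_H + Q_C/T_C = 0.171 kJ/K (> 0, since η = 0.268 < η_Carnot = 0.366).

ΔS_univ ≈ 0.171 kJ/K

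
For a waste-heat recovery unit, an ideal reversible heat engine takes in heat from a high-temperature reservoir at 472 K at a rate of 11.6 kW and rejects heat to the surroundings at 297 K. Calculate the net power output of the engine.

Ẇ ≈ 4.301 kW

Carnot efficiency: η = 1 − T_C/T_H = 1 − 297.00/472.00 = 0.3708.
W = η·Q_H = 0.3708 × 11.6 = 4.301 kW.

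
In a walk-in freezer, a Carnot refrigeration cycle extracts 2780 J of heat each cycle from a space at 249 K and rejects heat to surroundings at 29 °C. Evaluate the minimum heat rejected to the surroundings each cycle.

Q_H ≈ 3373 J

T_H = 29 °C → 29 + 273.15 = 302.15 K.
For a reversible cycle Q_H/Q_C = T_H/T_C, so Q_H = Q_C·T_H/T_C = 2780 × 302.15/249.00 = 3373 J.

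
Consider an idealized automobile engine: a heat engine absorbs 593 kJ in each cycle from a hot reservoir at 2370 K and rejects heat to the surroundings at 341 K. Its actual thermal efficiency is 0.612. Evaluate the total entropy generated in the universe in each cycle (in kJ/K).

W = η·Q_H = 0.612 × 593 = 362.9 kJ, so Q_C = Q_H − W = 230.1 kJ.
Entropy balance on the reservoirs: −Q_H/T_H = -0.2502 kJ/K, +Q_C/T_C = 0.6747 kJ/K.
ΔS_univ = −Q_H/T_H + Q_C/T_C = 0.425 kJ/K (> 0, since η = 0.612 < η_Carnot = 0.856).

ΔS_univ ≈ 0.425 kJ/K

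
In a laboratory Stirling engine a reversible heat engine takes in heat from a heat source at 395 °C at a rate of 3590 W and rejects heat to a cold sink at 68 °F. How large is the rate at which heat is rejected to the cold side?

Q̇_C ≈ 1580 W

T_H = 395 °C → 395 + 273.15 = 668.15 K.
T_C = 68 °F → (68 − 32) × 5/9 = 20.00 °C = 293.15 K.
Since the cycle is reversible, η = 1 − T_C/T_H = 1 − 293.15/668.15 = 0.5613.
For a reversible cycle Q_C/Q_H = T_C/T_H, so Q_C = 3590 × 293.15/668.15 = 1580 W.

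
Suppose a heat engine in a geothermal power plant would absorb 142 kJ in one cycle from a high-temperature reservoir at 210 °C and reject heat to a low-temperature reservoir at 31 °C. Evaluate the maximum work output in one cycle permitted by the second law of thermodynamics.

W_max ≈ 52.6 kJ

T_H = 210 °C → 210 + 273.15 = 483.15 K.
T_C = 31 °C → 31 + 273.15 = 304.15 K.
By the Carnot theorem, η_max = 1 − T_C/T_H = 1 − 304.15/483.15 = 0.3705.
W_max = η_max · Q_H = 0.3705 × 142 = 52.6 kJ.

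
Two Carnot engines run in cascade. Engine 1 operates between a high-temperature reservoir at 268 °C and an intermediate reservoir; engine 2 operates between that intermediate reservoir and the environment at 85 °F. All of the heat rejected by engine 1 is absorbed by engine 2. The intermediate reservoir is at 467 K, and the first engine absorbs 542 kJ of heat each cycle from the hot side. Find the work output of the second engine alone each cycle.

T_H = 268 °C → 268 + 273.15 = 541.15 K.
T_C = 85 °F → (85 − 32) × 5/9 = 29.44 °C = 302.59 K.
Heat entering the second stage: Q_m = Q_H·(T_m/T_H) = 542 × 467.00/541.15 = 468 kJ.
Second-stage efficiency η₂ = 1 − T_C/T_m = 1 − 302.59/467.00 = 0.3520, so W₂ = η₂·Q_m = 165 kJ.

W₂ ≈ 165 kJ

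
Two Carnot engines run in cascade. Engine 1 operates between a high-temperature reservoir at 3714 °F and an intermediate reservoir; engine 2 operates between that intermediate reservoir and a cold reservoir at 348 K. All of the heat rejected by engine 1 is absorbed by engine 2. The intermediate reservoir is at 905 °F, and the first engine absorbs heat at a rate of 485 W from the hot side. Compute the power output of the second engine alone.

Ẇ₂ ≈ 85.8 W

T_H = 3714 °F → (3714 − 32) × 5/9 = 2045.56 °C = 2318.71 K.
T_m = 905 °F → (905 − 32) × 5/9 = 485.00 °C = 758.15 K.
Heat entering the second stage: Q_m = Q_H·(T_m/T_H) = 485 × 758.15/2318.71 = 159 W.
Second-stage efficiency η₂ = 1 − T_C/T_m = 1 − 348.00/758.15 = 0.5410, so W₂ = η₂·Q_m = 85.8 W.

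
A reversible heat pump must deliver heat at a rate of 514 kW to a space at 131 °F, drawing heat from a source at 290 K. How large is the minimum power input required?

T_H = 131 °F → (131 − 32) × 5/9 = 55.00 °C = 328.15 K.
The Carnot heat-pump COP is COP_HP = T_H/(T_H − T_C) = 328.15/38.15 = 8.6016.
W = Q_H/COP_HP = 514/8.6016 = 59.76 kW.

Ẇ_in ≈ 59.76 kW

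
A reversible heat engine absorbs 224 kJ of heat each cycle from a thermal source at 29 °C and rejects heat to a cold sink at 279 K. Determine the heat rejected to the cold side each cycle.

Q_C ≈ 207 kJ

T_H = 29 °C → 29 + 273.15 = 302.15 K.
Carnot efficiency: η = 1 − T_C/T_H = 1 − 279.00/302.15 = 0.0766.
For a reversible cycle Q_C/Q_H = T_C/T_H, so Q_C = 224 × 279.00/302.15 = 207 kJ.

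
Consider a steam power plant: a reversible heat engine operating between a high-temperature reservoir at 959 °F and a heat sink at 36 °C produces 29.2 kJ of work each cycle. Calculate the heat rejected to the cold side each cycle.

Q_C ≈ 18.8 kJ

T_H = 959 °F → (959 − 32) × 5/9 = 515.00 °C = 788.15 K.
T_C = 36 °C → 36 + 273.15 = 309.15 K.
The Carnot efficiency is η = 1 − T_C/T_H = 1 − 309.15/788.15 = 0.6078.
Since Q_C/Q_H = T_C/T_H and Q_H = W/η, Q_C = W·T_C/(T_H − T_C) = 29.2 × 309.15/479.00 = 18.8 kJ.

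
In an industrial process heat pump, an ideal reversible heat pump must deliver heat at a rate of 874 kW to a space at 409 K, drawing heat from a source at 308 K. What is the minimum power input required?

For a reversible heat pump, COP_HP = T_H/(T_H − T_C) = 409.00/101.00 = 4.0495.
W = Q_H/COP_HP = 874/4.0495 = 216 kW.

Ẇ_in ≈ 216 kW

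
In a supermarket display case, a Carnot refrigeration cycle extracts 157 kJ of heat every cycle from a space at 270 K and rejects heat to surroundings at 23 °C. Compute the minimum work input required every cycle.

T_H = 23 °C → 23 + 273.15 = 296.15 K.
The reversible coefficient of performance is COP_R = T_C/(T_H − T_C) = 270.00/26.15 = 10.3250.
W = Q_C/COP_R = 157/10.3250 = 15.2 kJ.

W_in ≈ 15.2 kJ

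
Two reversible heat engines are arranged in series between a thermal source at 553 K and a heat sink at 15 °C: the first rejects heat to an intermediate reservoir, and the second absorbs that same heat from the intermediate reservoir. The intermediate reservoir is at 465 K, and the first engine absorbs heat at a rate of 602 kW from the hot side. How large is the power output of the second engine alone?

T_C = 15 °C → 15 + 273.15 = 288.15 K.
Heat entering the second stage: Q_m = Q_H·(T_m/T_H) = 602 × 465.00/553.00 = 506.2 kW.
Second-stage efficiency η₂ = 1 − T_C/T_m = 1 − 288.15/465.00 = 0.3803, so W₂ = η₂·Q_m = 192.5 kW.

Ẇ₂ ≈ 192.5 kW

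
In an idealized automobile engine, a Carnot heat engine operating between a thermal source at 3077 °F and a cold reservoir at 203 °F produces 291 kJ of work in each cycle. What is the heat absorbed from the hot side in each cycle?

T_H = 3077 °F → (3077 − 32) × 5/9 = 1691.67 °C = 1964.82 K.
T_C = 203 °F → (203 − 32) × 5/9 = 95.00 °C = 368.15 K.
For a reversible engine, η = 1 − T_C/T_H = 1 − 368.15/1964.82 = 0.8126.
Q_H = W/η = 291/0.8126 = 358 kJ.

Q_H ≈ 358 kJ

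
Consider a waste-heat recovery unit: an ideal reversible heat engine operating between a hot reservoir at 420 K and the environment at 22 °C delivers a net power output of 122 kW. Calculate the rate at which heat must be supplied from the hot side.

T_C = 22 °C → 22 + 273.15 = 295.15 K.
For a reversible engine, η = 1 − T_C/T_H = 1 − 295.15/420.00 = 0.2973.
Q_H = W/η = 122/0.2973 = 410.4 kW.

Q̇_H ≈ 410.4 kW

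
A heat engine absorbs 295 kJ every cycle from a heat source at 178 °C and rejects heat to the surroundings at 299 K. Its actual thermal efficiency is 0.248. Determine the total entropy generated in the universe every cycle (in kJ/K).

ΔS_univ ≈ 0.0881 kJ/K

T_H = 178 °C → 178 + 273.15 = 451.15 K.
W = η·Q_H = 0.248 × 295 = 73.16 kJ, so Q_C = Q_H − W = 221.8 kJ.
The hot reservoir loses entropy Q_H/T_H = 295/451.15 = 0.6539 kJ/K; the cold reservoir gains Q_C/T_C = 221.8/299.00 = 0.7419 kJ/K.
ΔS_univ = −Q_H/T_H + Q_C/T_C = 0.0881 kJ/K (> 0, since η = 0.248 < η_Carnot = 0.337).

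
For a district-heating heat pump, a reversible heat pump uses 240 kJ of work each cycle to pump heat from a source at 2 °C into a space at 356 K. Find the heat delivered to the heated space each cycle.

Q_H ≈ 1057 kJ

T_C = 2 °C → 2 + 273.15 = 275.15 K.
For a reversible heat pump, COP_HP = T_H/(T_H − T_C) = 356.00/80.85 = 4.4032.
Q_H = COP_HP · W = 4.4032 × 240 = 1057 kJ.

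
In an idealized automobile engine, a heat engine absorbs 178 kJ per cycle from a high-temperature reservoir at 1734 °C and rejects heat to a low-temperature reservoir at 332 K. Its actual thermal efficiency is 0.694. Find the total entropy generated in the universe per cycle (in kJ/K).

T_H = 1734 °C → 1734 + 273.15 = 2007.15 K.
W = η·Q_H = 0.694 × 178 = 123.5 kJ, so Q_C = Q_H − W = 54.47 kJ.
Reservoir entropy changes: ΔS_H = −Q_H/T_H = −178/2007.15 = -0.08868 kJ/K and ΔS_C = +Q_C/T_C = 54.47/332.00 = 0.1641 kJ/K.
ΔS_univ = −Q_H/T_H + Q_C/T_C = 0.0754 kJ/K (> 0, since η = 0.694 < η_Carnot = 0.835).

ΔS_univ ≈ 0.0754 kJ/K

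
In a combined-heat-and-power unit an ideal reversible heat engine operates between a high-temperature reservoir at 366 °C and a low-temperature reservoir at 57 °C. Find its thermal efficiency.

T_H = 366 °C → 366 + 273.15 = 639.15 K.
T_C = 57 °C → 57 + 273.15 = 330.15 K.
η_rev = 1 − T_C/T_H = 1 − 330.15/639.15 = 0.4835.

η ≈ 0.4835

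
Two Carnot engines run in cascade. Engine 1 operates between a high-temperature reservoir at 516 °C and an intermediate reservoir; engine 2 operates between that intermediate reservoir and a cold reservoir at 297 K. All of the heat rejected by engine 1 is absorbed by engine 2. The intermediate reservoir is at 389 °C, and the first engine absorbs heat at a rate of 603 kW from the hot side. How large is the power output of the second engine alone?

Ẇ₂ ≈ 279 kW

T_H = 516 °C → 516 + 273.15 = 789.15 K.
T_m = 389 °C → 389 + 273.15 = 662.15 K.
Heat entering the second stage: Q_m = Q_H·(T_m/T_H) = 603 × 662.15/789.15 = 506 kW.
Second-stage efficiency η₂ = 1 − T_C/T_m = 1 − 297.00/662.15 = 0.5515, so W₂ = η₂·Q_m = 279 kW.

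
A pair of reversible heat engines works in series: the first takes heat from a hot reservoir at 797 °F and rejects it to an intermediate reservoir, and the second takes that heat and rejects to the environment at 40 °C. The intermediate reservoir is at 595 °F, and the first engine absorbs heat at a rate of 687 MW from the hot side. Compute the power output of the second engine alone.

Ẇ₂ ≈ 268 MW

T_H = 797 °F → (797 − 32) × 5/9 = 425.00 °C = 698.15 K.
T_C = 40 °C → 40 + 273.15 = 313.15 K.
T_m = 595 °F → (595 − 32) × 5/9 = 312.78 °C = 585.93 K.
Heat entering the second stage: Q_m = Q_H·(T_m/T_H) = 687 × 585.93/698.15 = 577 MW.
Second-stage efficiency η₂ = 1 − T_C/T_m = 1 − 313.15/585.93 = 0.4655, so W₂ = η₂·Q_m = 268 MW.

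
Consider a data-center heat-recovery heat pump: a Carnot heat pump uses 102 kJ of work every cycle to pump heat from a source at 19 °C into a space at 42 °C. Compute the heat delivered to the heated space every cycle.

T_H = 42 °C → 42 + 273.15 = 315.15 K.
T_C = 19 °C → 19 + 273.15 = 292.15 K.
The Carnot heat-pump COP is COP_HP = T_H/(T_H − T_C) = 315.15/23.00 = 13.7022.
Q_H = COP_HP · W = 13.7022 × 102 = 1400 kJ.

Q_H ≈ 1400 kJ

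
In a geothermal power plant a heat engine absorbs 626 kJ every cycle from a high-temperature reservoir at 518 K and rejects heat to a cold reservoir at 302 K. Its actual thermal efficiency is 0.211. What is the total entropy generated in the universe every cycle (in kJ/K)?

ΔS_univ ≈ 0.4270 kJ/K

W = η·Q_H = 0.211 × 626 = 132.1 kJ, so Q_C = Q_H − W = 493.9 kJ.
Entropy balance on the reservoirs: −Q_H/T_H = -1.208 kJ/K, +Q_C/T_C = 1.635 kJ/K.
ΔS_univ = −Q_H/T_H + Q_C/T_C = 0.4270 kJ/K (> 0, since η = 0.211 < η_Carnot = 0.417).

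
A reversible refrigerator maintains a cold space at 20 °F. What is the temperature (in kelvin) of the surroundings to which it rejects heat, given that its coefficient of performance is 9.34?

T_C = 20 °F → (20 − 32) × 5/9 = -6.67 °C = 266.48 K.
COP_R = T_C/(T_H − T_C) ⇒ T_H = T_C·(1 + 1/COP_R) = 266.48 × (1 + 1/9.34) = 295.0 K.

T_H ≈ 295.0 K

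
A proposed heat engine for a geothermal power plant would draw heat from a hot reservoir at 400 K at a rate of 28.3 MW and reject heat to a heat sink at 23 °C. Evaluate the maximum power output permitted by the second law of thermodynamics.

Ẇ_max ≈ 7.35 MW

T_C = 23 °C → 23 + 273.15 = 296.15 K.
The upper bound on efficiency is η_max = 1 − T_C/T_H = 1 − 296.15/400.00 = 0.2596.
W_max = η_max · Q_H = 0.2596 × 28.3 = 7.35 MW.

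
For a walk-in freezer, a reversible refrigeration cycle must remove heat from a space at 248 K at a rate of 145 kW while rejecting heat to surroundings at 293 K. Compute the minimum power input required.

Ẇ_in ≈ 26.31 kW

For a reversible refrigerator, COP_R = T_C/(T_H − T_C) = 248.00/45.00 = 5.5111.
W = Q_C/COP_R = 145/5.5111 = 26.31 kW.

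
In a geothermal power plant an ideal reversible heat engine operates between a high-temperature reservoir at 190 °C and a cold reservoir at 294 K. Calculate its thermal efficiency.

η ≈ 0.365

T_H = 190 °C → 190 + 273.15 = 463.15 K.
η_rev = 1 − T_C/T_H = 1 − 294.00/463.15 = 0.365.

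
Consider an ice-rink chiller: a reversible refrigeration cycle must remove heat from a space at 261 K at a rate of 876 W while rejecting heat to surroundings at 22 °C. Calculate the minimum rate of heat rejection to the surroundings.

Q̇_H ≈ 991 W

T_H = 22 °C → 22 + 273.15 = 295.15 K.
For a reversible cycle Q_H/Q_C = T_H/T_C, so Q_H = Q_C·T_H/T_C = 876 × 295.15/261.00 = 991 W.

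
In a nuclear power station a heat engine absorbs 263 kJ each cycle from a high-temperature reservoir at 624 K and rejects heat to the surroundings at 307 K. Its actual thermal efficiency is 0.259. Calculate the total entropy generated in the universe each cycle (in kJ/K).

ΔS_univ ≈ 0.213 kJ/K

W = η·Q_H = 0.259 × 263 = 68.12 kJ, so Q_C = Q_H − W = 194.9 kJ.
Entropy balance on the reservoirs: −Q_H/T_H = -0.4215 kJ/K, +Q_C/T_C = 0.6348 kJ/K.
ΔS_univ = −Q_H/T_H + Q_C/T_C = 0.213 kJ/K (> 0, since η = 0.259 < η_Carnot = 0.508).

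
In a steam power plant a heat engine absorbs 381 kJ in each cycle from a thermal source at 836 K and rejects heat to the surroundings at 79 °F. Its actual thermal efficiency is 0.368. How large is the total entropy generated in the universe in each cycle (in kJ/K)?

ΔS_univ ≈ 0.349 kJ/K

T_C = 79 °F → (79 − 32) × 5/9 = 26.11 °C = 299.26 K.
W = η·Q_H = 0.368 × 381 = 140.2 kJ, so Q_C = Q_H − W = 240.8 kJ.
Reservoir entropy changes: ΔS_H = −Q_H/T_H = −381/836.00 = -0.4557 kJ/K and ΔS_C = +Q_C/T_C = 240.8/299.26 = 0.8046 kJ/K.
ΔS_univ = −Q_H/T_H + Q_C/T_C = 0.349 kJ/K (> 0, since η = 0.368 < η_Carnot = 0.642).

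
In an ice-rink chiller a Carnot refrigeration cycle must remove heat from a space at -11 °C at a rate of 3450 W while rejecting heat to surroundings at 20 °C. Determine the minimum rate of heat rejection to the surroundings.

T_H = 20 °C → 20 + 273.15 = 293.15 K.
T_C = -11 °C → -11 + 273.15 = 262.15 K.
For a reversible cycle Q_H/Q_C = T_H/T_C, so Q_H = Q_C·T_H/T_C = 3450 × 293.15/262.15 = 3860 W.

Q̇_H ≈ 3860 W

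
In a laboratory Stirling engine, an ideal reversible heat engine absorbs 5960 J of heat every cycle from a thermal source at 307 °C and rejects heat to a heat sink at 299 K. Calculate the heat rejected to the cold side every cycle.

Q_C ≈ 3072 J

T_H = 307 °C → 307 + 273.15 = 580.15 K.
Carnot efficiency: η = 1 − T_C/T_H = 1 − 299.00/580.15 = 0.4846.
For a reversible cycle Q_C/Q_H = T_C/T_H, so Q_C = 5960 × 299.00/580.15 = 3072 J.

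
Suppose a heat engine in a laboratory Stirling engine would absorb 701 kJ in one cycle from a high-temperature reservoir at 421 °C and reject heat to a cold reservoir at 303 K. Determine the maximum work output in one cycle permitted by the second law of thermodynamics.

T_H = 421 °C → 421 + 273.15 = 694.15 K.
No engine can exceed the Carnot limit: η_max = 1 − T_C/T_H = 1 − 303.00/694.15 = 0.5635.
W_max = η_max · Q_H = 0.5635 × 701 = 395.0 kJ.

W_max ≈ 395.0 kJ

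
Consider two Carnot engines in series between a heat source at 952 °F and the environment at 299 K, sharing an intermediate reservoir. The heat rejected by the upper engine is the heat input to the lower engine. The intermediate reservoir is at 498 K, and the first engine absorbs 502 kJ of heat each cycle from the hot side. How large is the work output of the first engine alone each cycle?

W₁ ≈ 183 kJ

T_H = 952 °F → (952 − 32) × 5/9 = 511.11 °C = 784.26 K.
First-stage efficiency η₁ = 1 − T_m/T_H = 1 − 498.00/784.26 = 0.3650.
W₁ = η₁·Q_H = 0.3650 × 502 = 183 kJ.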